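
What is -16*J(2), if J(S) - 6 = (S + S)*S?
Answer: -224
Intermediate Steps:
J(S) = 6 + 2*S² (J(S) = 6 + (S + S)*S = 6 + (2*S)*S = 6 + 2*S²)
-16*J(2) = -16*(6 + 2*2²) = -16*(6 + 2*4) = -16*(6 + 8) = -16*14 = -224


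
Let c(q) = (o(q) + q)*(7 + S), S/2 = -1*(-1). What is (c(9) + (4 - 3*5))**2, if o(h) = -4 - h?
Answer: 2209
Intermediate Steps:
S = 2 (S = 2*(-1*(-1)) = 2*1 = 2)
c(q) = -36 (c(q) = ((-4 - q) + q)*(7 + 2) = -4*9 = -36)
(c(9) + (4 - 3*5))**2 = (-36 + (4 - 3*5))**2 = (-36 + (4 - 15))**2 = (-36 - 11)**2 = (-47)**2 = 2209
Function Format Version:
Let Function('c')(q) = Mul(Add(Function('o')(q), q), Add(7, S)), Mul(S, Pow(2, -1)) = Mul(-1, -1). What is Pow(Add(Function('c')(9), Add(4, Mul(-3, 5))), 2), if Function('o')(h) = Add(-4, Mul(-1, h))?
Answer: 2209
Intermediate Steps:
S = 2 (S = Mul(2, Mul(-1, -1)) = Mul(2, 1) = 2)
Function('c')(q) = -36 (Function('c')(q) = Mul(Add(Add(-4, Mul(-1, q)), q), Add(7, 2)) = Mul(-4, 9) = -36)
Pow(Add(Function('c')(9), Add(4, Mul(-3, 5))), 2) = Pow(Add(-36, Add(4, Mul(-3, 5))), 2) = Pow(Add(-36, Add(4, -15)), 2) = Pow(Add(-36, -11), 2) = Pow(-47, 2) = 2209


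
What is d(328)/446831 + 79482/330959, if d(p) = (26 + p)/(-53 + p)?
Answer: 9766748083536/40667753755475 ≈ 0.24016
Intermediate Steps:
d(p) = (26 + p)/(-53 + p)
d(328)/446831 + 79482/330959 = ((26 + 328)/(-53 + 328))/446831 + 79482/330959 = (354/275)*(1/446831) + 79482*(1/330959) = ((1/275)*354)*(1/446831) + 79482/330959 = (354/275)*(1/446831) + 79482/330959 = 354/122878525 + 79482/330959 = 9766748083536/40667753755475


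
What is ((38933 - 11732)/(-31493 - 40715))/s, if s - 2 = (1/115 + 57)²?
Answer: -119911075/1035163923296 ≈ -0.00011584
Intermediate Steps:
s = 43007586/13225 (s = 2 + (1/115 + 57)² = 2 + (6556/115)² = 2 + 42981136/13225 = 43007586/13225 ≈ 3252.0)
((38933 - 11732)/(-31493 - 40715))/s = ((38933 - 11732)/(-31493 - 40715))/(43007586/13225) = (27201/(-72208))*(13225/43007586) = (27201*(-1/72208))*(13225/43007586) = -27201/72208*13225/43007586 = -119911075/1035163923296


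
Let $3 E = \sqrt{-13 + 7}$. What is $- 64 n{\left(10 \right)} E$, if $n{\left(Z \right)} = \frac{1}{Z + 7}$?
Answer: $- \frac{64 i \sqrt{6}}{51} \approx - 3.0739 i$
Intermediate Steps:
$E = \frac{i \sqrt{6}}{3}$ ($E = \frac{\sqrt{-13 + 7}}{3} = \frac{\sqrt{-6}}{3} = \frac{i \sqrt{6}}{3} \approx 0.8165 i$)
$n{\left(Z \right)} = \frac{1}{7 + Z}$
$- 64 n{\left(10 \right)} E = - \frac{64}{7 + 10} \frac{i \sqrt{6}}{3} = - \frac{64}{17} \frac{i \sqrt{6}}{3} = \left(-64\right) \frac{1}{17} \frac{i \sqrt{6}}{3} = - \frac{64 \frac{i \sqrt{6}}{3}}{17} = - \frac{64 i \sqrt{6}}{51}$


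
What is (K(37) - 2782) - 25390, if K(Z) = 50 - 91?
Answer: -28213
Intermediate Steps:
K(Z) = -41
(K(37) - 2782) - 25390 = (-41 - 2782) - 25390 = -2823 - 25390 = -28213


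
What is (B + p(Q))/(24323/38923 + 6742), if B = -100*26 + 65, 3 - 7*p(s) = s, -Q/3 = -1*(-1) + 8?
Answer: -229840315/612367441 ≈ -0.37533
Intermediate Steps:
Q = -27 (Q = -3*(-1*(-1) + 8) = -3*(1 + 8) = -3*9 = -27)
p(s) = 3/7 - s/7
B = -2535 (B = -2600 + 65 = -2535)
(B + p(Q))/(24323/38923 + 6742) = (-2535 + (3/7 - 1/7*(-27)))/(24323/38923 + 6742) = (-2535 + (3/7 + 27/7))/(24323*(1/38923) + 6742) = (-2535 + 30/7)/(24323/38923 + 6742) = -17715/(7*262443189/38923) = -17715/7*38923/262443189 = -229840315/612367441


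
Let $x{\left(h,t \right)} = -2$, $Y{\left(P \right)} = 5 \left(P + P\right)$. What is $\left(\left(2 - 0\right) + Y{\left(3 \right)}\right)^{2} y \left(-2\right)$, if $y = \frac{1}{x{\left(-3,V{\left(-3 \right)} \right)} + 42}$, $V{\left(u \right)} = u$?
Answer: $- \frac{256}{5} \approx -51.2$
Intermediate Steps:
$Y{\left(P \right)} = 10 P$ ($Y{\left(P \right)} = 5 \cdot 2 P = 10 P$)
$y = \frac{1}{40}$ ($y = \frac{1}{-2 + 42} = \frac{1}{40} \approx 0.025$)
$\left(\left(2 - 0\right) + Y{\left(3 \right)}\right)^{2} y \left(-2\right) = \left(\left(2 - 0\right) + 10 \cdot 3\right)^{2} \cdot \frac{1}{40} \left(-2\right) = \left(\left(2 + 0\right) + 30\right)^{2} \cdot \frac{1}{40} \left(-2\right) = \left(2 + 30\right)^{2} \cdot \frac{1}{40} \left(-2\right) = 32^{2} \cdot \frac{1}{40} \left(-2\right) = 1024 \cdot \frac{1}{40} \left(-2\right) = \frac{128}{5} \left(-2\right) = - \frac{256}{5}$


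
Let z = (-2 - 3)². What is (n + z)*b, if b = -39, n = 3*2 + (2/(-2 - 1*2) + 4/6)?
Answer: -2431/2 ≈ -1215.5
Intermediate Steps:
n = 37/6 (n = 6 + (2/(-2 - 2) + 4*(⅙)) = 6 + (2/(-4) + ⅔) = 6 + (2*(-¼) + ⅔) = 6 + (-½ + ⅔) = 6 + ⅙ = 37/6 ≈ 6.1667)
z = 25 (z = (-5)² = 25)
(n + z)*b = (37/6 + 25)*(-39) = (187/6)*(-39) = -2431/2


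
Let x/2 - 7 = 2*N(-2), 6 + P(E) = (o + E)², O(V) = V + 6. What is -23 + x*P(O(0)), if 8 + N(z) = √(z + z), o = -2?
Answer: -203 + 80*I ≈ -203.0 + 80.0*I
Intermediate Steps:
O(V) = 6 + V
N(z) = -8 + √2*√z (N(z) = -8 + √(z + z) = -8 + √(2*z) = -8 + √2*√z)
P(E) = -6 + (-2 + E)²
x = -18 + 8*I (x = 14 + 2*(2*(-8 + √2*√(-2))) = 14 + 2*(2*(-8 + √2*(I*√2))) = 14 + 2*(2*(-8 + 2*I)) = 14 + 2*(-16 + 4*I) = 14 + (-32 + 8*I) = -18 + 8*I ≈ -18.0 + 8.0*I)
-23 + x*P(O(0)) = -23 + (-18 + 8*I)*(-6 + (-2 + (6 + 0))²) = -23 + (-18 + 8*I)*(-6 + (-2 + 6)²) = -23 + (-18 + 8*I)*(-6 + 4²) = -23 + (-18 + 8*I)*(-6 + 16) = -23 + (-18 + 8*I)*10 = -23 + (-180 + 80*I) = -203 + 80*I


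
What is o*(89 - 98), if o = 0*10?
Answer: 0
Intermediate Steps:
o = 0
o*(89 - 98) = 0*(89 - 98) = 0*(-9) = 0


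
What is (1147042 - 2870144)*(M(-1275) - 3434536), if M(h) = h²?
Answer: 3116938161922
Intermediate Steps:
(1147042 - 2870144)*(M(-1275) - 3434536) = (1147042 - 2870144)*((-1275)² - 3434536) = -1723102*(1625625 - 3434536) = -1723102*(-1808911) = 3116938161922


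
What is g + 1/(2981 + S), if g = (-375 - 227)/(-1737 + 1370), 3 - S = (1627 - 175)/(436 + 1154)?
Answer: 1296973/790518 ≈ 1.6407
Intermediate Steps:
S = 553/265 (S = 3 - (1627 - 175)/(436 + 1154) = 3 - 1452/1590 = 3 - 1*242/265 = 3 - 242/265 = 553/265 ≈ 2.0868)
g = 602/367 (g = -602/(-367) = -602*(-1/367) = 602/367 ≈ 1.6403)
g + 1/(2981 + S) = 602/367 + 1/(2981 + 553/265) = 602/367 + 1/(790518/265) = 602/367 + 265/790518 = 1296973/790518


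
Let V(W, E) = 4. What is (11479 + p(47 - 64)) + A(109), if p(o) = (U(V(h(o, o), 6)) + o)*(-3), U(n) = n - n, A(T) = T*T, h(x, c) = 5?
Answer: 23411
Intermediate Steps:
A(T) = T**2
U(n) = 0
p(o) = -3*o (p(o) = (0 + o)*(-3) = o*(-3) = -3*o)
(11479 + p(47 - 64)) + A(109) = (11479 - 3*(47 - 64)) + 109**2 = (11479 - 3*(-17)) + 11881 = (11479 + 51) + 11881 = 11530 + 11881 = 23411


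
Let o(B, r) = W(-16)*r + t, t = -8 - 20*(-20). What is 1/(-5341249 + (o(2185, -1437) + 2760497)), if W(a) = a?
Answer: -1/2557368 ≈ -3.9103e-7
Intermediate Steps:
t = 392 (t = -8 + 400 = 392)
o(B, r) = 392 - 16*r (o(B, r) = -16*r + 392 = 392 - 16*r)
1/(-5341249 + (o(2185, -1437) + 2760497)) = 1/(-5341249 + ((392 - 16*(-1437)) + 2760497)) = 1/(-5341249 + ((392 + 22992) + 2760497)) = 1/(-5341249 + (23384 + 2760497)) = 1/(-5341249 + 2783881) = 1/(-2557368) = -1/2557368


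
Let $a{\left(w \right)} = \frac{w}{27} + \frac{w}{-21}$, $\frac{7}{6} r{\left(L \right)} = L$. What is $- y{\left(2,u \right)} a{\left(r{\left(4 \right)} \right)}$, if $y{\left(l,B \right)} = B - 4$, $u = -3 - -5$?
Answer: $- \frac{32}{441} \approx -0.072562$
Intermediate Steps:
$r{\left(L \right)} = \frac{6 L}{7}$
$u = 2$ ($u = -3 + 5 = 2$)
$y{\left(l,B \right)} = -4 + B$
$a{\left(w \right)} = - \frac{2 w}{189}$ ($a{\left(w \right)} = w \frac{1}{27} + w \left(- \frac{1}{21}\right) = \frac{w}{27} - \frac{w}{21} = - \frac{2 w}{189}$)
$- y{\left(2,u \right)} a{\left(r{\left(4 \right)} \right)} = - \left(-4 + 2\right) \left(- \frac{2 \cdot \frac{6}{7} \cdot 4}{189}\right) = - \left(-2\right) \left(\left(- \frac{2}{189}\right) \frac{24}{7}\right) = - \frac{\left(-2\right) \left(-16\right)}{441} = \left(-1\right) \frac{32}{441} = - \frac{32}{441}$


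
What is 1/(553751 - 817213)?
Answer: -1/263462 ≈ -3.7956e-6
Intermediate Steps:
1/(553751 - 817213) = 1/(-263462) = -1/263462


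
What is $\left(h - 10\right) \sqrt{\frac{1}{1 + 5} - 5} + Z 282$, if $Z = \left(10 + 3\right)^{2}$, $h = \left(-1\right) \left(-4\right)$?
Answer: $47658 - i \sqrt{174} \approx 47658.0 - 13.191 i$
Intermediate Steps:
$h = 4$
$Z = 169$ ($Z = 13^{2} = 169$)
$\left(h - 10\right) \sqrt{\frac{1}{1 + 5} - 5} + Z 282 = \left(4 - 10\right) \sqrt{\frac{1}{1 + 5} - 5} + 169 \cdot 282 = - 6 \sqrt{\frac{1}{6} - 5} + 47658 = - 6 \sqrt{- \frac{29}{6}} + 47658 = - 6 \frac{i \sqrt{174}}{6} + 47658 = - i \sqrt{174} + 47658 = 47658 - i \sqrt{174}$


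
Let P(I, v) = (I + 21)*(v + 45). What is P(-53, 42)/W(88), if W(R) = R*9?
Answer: -116/33 ≈ -3.5152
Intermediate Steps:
P(I, v) = (21 + I)*(45 + v)
W(R) = 9*R
P(-53, 42)/W(88) = (945 + 21*42 + 45*(-53) - 53*42)/((9*88)) = (945 + 882 - 2385 - 2226)/792 = -2784*1/792 = -116/33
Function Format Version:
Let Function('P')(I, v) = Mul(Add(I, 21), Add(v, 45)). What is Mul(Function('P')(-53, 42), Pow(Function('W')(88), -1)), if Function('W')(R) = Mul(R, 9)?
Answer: Rational(-116, 33) ≈ -3.5152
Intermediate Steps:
Function('P')(I, v) = Mul(Add(21, I), Add(45, v))
Function('W')(R) = Mul(9, R)
Mul(Function('P')(-53, 42), Pow(Function('W')(88), -1)) = Mul(Add(945, Mul(21, 42), Mul(45, -53), Mul(-53, 42)), Pow(Mul(9, 88), -1)) = Mul(Add(945, 882, -2385, -2226), Pow(792, -1)) = Mul(-2784, Rational(1, 792)) = Rational(-116, 33)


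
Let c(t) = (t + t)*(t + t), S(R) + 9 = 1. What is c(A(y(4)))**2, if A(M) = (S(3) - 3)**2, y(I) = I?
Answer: 3429742096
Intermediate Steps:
S(R) = -8 (S(R) = -9 + 1 = -8)
A(M) = 121 (A(M) = (-8 - 3)**2 = (-11)**2 = 121)
c(t) = 4*t**2 (c(t) = (2*t)*(2*t) = 4*t**2)
c(A(y(4)))**2 = (4*121**2)**2 = (4*14641)**2 = 58564**2 = 3429742096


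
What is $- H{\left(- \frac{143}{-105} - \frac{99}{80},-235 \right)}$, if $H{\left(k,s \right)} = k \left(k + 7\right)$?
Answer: $- \frac{2501521}{2822400} \approx -0.88631$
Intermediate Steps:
$H{\left(k,s \right)} = k \left(7 + k\right)$
$- H{\left(- \frac{143}{-105} - \frac{99}{80},-235 \right)} = - \left(- \frac{143}{-105} - \frac{99}{80}\right) \left(7 - \left(- \frac{143}{105} + \frac{99}{80}\right)\right) = - \left(\left(-143\right) \left(- \frac{1}{105}\right) - \frac{99}{80}\right) \left(7 - - \frac{209}{1680}\right) = - \left(\frac{143}{105} - \frac{99}{80}\right) \left(7 + \left(\frac{143}{105} - \frac{99}{80}\right)\right) = - \frac{209 \left(7 + \frac{209}{1680}\right)}{1680} = - \frac{209 \cdot 11969}{1680 \cdot 1680} = \left(-1\right) \frac{2501521}{2822400} = - \frac{2501521}{2822400}$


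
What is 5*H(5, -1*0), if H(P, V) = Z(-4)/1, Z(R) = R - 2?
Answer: -30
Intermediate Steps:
Z(R) = -2 + R
H(P, V) = -6 (H(P, V) = (-2 - 4)/1 = -6*1 = -6)
5*H(5, -1*0) = 5*(-6) = -30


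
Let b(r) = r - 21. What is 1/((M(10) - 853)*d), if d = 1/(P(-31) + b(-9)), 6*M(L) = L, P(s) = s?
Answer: 183/2554 ≈ 0.071652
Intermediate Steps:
b(r) = -21 + r
M(L) = L/6
d = -1/61 (d = 1/(-31 + (-21 - 9)) = 1/(-31 - 30) = 1/(-61) = -1/61 ≈ -0.016393)
1/((M(10) - 853)*d) = 1/(((1/6)*10 - 853)*(-1/61)) = -61/(5/3 - 853) = -61/(-2554/3) = -3/2554*(-61) = 183/2554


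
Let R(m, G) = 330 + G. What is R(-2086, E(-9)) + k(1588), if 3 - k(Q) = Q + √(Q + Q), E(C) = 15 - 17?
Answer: -1257 - 2*√794 ≈ -1313.4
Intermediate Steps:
E(C) = -2
k(Q) = 3 - Q - √2*√Q (k(Q) = 3 - (Q + √(Q + Q)) = 3 - (Q + √(2*Q)) = 3 - (Q + √2*√Q) = 3 + (-Q - √2*√Q) = 3 - Q - √2*√Q)
R(-2086, E(-9)) + k(1588) = (330 - 2) + (3 - 1*1588 - √2*√1588) = 328 + (3 - 1588 - √2*2*√397) = 328 + (3 - 1588 - 2*√794) = 328 + (-1585 - 2*√794) = -1257 - 2*√794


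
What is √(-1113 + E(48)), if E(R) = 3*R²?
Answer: √5799 ≈ 76.151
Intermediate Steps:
√(-1113 + E(48)) = √(-1113 + 3*48²) = √(-1113 + 3*2304) = √(-1113 + 6912) = √5799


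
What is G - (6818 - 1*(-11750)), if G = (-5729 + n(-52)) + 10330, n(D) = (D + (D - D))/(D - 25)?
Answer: -1075407/77 ≈ -13966.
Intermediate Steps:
n(D) = D/(-25 + D) (n(D) = (D + 0)/(-25 + D) = D/(-25 + D))
G = 354329/77 (G = (-5729 - 52/(-25 - 52)) + 10330 = (-5729 - 52/(-77)) + 10330 = (-5729 - 52*(-1/77)) + 10330 = (-5729 + 52/77) + 10330 = -441081/77 + 10330 = 354329/77 ≈ 4601.7)
G - (6818 - 1*(-11750)) = 354329/77 - (6818 - 1*(-11750)) = 354329/77 - (6818 + 11750) = 354329/77 - 1*18568 = 354329/77 - 18568 = -1075407/77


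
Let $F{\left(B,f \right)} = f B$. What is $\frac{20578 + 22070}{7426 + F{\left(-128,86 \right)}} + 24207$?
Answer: $\frac{14444471}{597} \approx 24195.0$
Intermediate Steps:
$F{\left(B,f \right)} = B f$
$\frac{20578 + 22070}{7426 + F{\left(-128,86 \right)}} + 24207 = \frac{20578 + 22070}{7426 - 11008} + 24207 = \frac{42648}{7426 - 11008} + 24207 = \frac{42648}{-3582} + 24207 = 42648 \left(- \frac{1}{3582}\right) + 24207 = - \frac{7108}{597} + 24207 = \frac{14444471}{597}$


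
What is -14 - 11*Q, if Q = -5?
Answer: 41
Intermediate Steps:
-14 - 11*Q = -14 - 11*(-5) = -14 + 55 = 41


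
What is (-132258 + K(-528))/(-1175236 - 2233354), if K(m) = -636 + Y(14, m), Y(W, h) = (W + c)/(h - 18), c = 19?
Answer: 24186719/620363380 ≈ 0.038988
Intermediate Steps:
Y(W, h) = (19 + W)/(-18 + h) (Y(W, h) = (W + 19)/(h - 18) = (19 + W)/(-18 + h))
K(m) = -636 + 33/(-18 + m) (K(m) = -636 + (19 + 14)/(-18 + m) = -636 + 33/(-18 + m))
(-132258 + K(-528))/(-1175236 - 2233354) = (-132258 + 3*(3827 - 212*(-528))/(-18 - 528))/(-1175236 - 2233354) = (-132258 + 3*(3827 + 111936)/(-546))/(-3408590) = (-132258 + 3*(-1/546)*115763)*(-1/3408590) = (-132258 - 115763/182)*(-1/3408590) = -24186719/182*(-1/3408590) = 24186719/620363380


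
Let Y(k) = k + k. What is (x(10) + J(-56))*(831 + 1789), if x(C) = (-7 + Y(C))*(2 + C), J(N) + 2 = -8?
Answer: 382520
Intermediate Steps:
J(N) = -10 (J(N) = -2 - 8 = -10)
Y(k) = 2*k
x(C) = (-7 + 2*C)*(2 + C)
(x(10) + J(-56))*(831 + 1789) = ((-14 - 3*10 + 2*10**2) - 10)*(831 + 1789) = ((-14 - 30 + 2*100) - 10)*2620 = ((-14 - 30 + 200) - 10)*2620 = (156 - 10)*2620 = 146*2620 = 382520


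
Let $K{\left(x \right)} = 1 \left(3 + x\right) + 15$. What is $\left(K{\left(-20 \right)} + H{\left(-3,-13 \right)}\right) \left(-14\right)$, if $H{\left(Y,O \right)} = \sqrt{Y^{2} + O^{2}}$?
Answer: $28 - 14 \sqrt{178} \approx -158.78$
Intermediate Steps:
$H{\left(Y,O \right)} = \sqrt{O^{2} + Y^{2}}$
$K{\left(x \right)} = 18 + x$ ($K{\left(x \right)} = \left(3 + x\right) + 15 = 18 + x$)
$\left(K{\left(-20 \right)} + H{\left(-3,-13 \right)}\right) \left(-14\right) = \left(\left(18 - 20\right) + \sqrt{\left(-13\right)^{2} + \left(-3\right)^{2}}\right) \left(-14\right) = \left(-2 + \sqrt{169 + 9}\right) \left(-14\right) = \left(-2 + \sqrt{178}\right) \left(-14\right) = 28 - 14 \sqrt{178}$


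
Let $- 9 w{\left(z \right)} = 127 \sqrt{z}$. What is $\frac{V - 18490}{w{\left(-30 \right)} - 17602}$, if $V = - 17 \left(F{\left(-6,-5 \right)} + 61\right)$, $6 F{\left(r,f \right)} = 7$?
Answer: $\frac{9289710729}{8365582198} - \frac{14894687 i \sqrt{30}}{16731164396} \approx 1.1105 - 0.004876 i$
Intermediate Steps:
$F{\left(r,f \right)} = \frac{7}{6}$ ($F{\left(r,f \right)} = \frac{1}{6} \cdot 7 = \frac{7}{6}$)
$w{\left(z \right)} = - \frac{127 \sqrt{z}}{9}$
$V = - \frac{6341}{6}$ ($V = - 17 \left(\frac{7}{6} + 61\right) = \left(-17\right) \frac{373}{6} = - \frac{6341}{6} \approx -1056.8$)
$\frac{V - 18490}{w{\left(-30 \right)} - 17602} = \frac{- \frac{6341}{6} - 18490}{- \frac{127 \sqrt{-30}}{9} - 17602} = - \frac{117281}{6 \left(- \frac{127 i \sqrt{30}}{9} - 17602\right)} = - \frac{117281}{6 \left(-17602 - \frac{127 i \sqrt{30}}{9}\right)}$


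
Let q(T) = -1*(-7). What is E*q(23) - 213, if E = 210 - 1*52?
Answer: 893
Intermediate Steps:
q(T) = 7
E = 158 (E = 210 - 52 = 158)
E*q(23) - 213 = 158*7 - 213 = 1106 - 213 = 893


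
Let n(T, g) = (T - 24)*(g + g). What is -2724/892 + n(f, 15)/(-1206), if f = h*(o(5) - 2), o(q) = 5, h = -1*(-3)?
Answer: -40052/14941 ≈ -2.6807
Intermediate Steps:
h = 3
f = 9 (f = 3*(5 - 2) = 3*3 = 9)
n(T, g) = 2*g*(-24 + T) (n(T, g) = (-24 + T)*(2*g) = 2*g*(-24 + T))
-2724/892 + n(f, 15)/(-1206) = -2724/892 + (2*15*(-24 + 9))/(-1206) = -2724*1/892 + (2*15*(-15))*(-1/1206) = -681/223 - 450*(-1/1206) = -681/223 + 25/67 = -40052/14941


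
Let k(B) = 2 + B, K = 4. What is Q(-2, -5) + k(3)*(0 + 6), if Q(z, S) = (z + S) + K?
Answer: 27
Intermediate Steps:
Q(z, S) = 4 + S + z (Q(z, S) = (z + S) + 4 = (S + z) + 4 = 4 + S + z)
Q(-2, -5) + k(3)*(0 + 6) = (4 - 5 - 2) + (2 + 3)*(0 + 6) = -3 + 5*6 = -3 + 30 = 27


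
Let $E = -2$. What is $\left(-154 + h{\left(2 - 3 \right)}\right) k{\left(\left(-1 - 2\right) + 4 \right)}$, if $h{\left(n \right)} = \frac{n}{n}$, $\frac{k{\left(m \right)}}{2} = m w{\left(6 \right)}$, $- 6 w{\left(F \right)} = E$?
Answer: $-102$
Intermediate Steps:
$w{\left(F \right)} = \frac{1}{3}$ ($w{\left(F \right)} = \left(- \frac{1}{6}\right) \left(-2\right) = \frac{1}{3}$)
$k{\left(m \right)} = \frac{2 m}{3}$ ($k{\left(m \right)} = 2 m \frac{1}{3} = 2 \frac{m}{3} = \frac{2 m}{3}$)
$h{\left(n \right)} = 1$
$\left(-154 + h{\left(2 - 3 \right)}\right) k{\left(\left(-1 - 2\right) + 4 \right)} = \left(-154 + 1\right) \frac{2 \left(\left(-1 - 2\right) + 4\right)}{3} = - 153 \frac{2 \left(-3 + 4\right)}{3} = - 153 \cdot \frac{2}{3} \cdot 1 = \left(-153\right) \frac{2}{3} = -102$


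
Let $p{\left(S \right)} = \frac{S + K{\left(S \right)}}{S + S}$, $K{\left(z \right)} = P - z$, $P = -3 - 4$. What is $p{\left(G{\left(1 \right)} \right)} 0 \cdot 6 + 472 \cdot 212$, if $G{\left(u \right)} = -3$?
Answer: $100064$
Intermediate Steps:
$P = -7$ ($P = -3 - 4 = -7$)
$K{\left(z \right)} = -7 - z$
$p{\left(S \right)} = - \frac{7}{2 S}$ ($p{\left(S \right)} = \frac{S - \left(7 + S\right)}{S + S} = - \frac{7}{2 S}$)
$p{\left(G{\left(1 \right)} \right)} 0 \cdot 6 + 472 \cdot 212 = - \frac{7}{2 \left(-3\right)} 0 \cdot 6 + 472 \cdot 212 = \left(- \frac{7}{2}\right) \left(- \frac{1}{3}\right) 0 \cdot 6 + 100064 = \frac{7}{6} \cdot 0 \cdot 6 + 100064 = 0 \cdot 6 + 100064 = 0 + 100064 = 100064$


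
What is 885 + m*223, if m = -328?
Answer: -72259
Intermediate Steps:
885 + m*223 = 885 - 328*223 = 885 - 73144 = -72259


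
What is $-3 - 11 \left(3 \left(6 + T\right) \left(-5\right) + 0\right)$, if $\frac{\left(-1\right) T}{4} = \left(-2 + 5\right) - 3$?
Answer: $987$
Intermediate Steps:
$T = 0$ ($T = - 4 \left(\left(-2 + 5\right) - 3\right) = - 4 \left(3 - 3\right) = \left(-4\right) 0 = 0$)
$-3 - 11 \left(3 \left(6 + T\right) \left(-5\right) + 0\right) = -3 - 11 \left(3 \left(6 + 0\right) \left(-5\right) + 0\right) = -3 - 11 \left(3 \cdot 6 \left(-5\right) + 0\right) = -3 - 11 \left(18 \left(-5\right) + 0\right) = -3 - 11 \left(-90 + 0\right) = -3 - -990 = -3 + 990 = 987$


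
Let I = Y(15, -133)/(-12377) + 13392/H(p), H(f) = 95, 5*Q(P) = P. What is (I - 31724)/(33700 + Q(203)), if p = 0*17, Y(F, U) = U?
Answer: -37135789641/39672703589 ≈ -0.93605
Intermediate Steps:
Q(P) = P/5
p = 0
I = 165765419/1175815 (I = -133/(-12377) + 13392/95 = -133*(-1/12377) + 13392*(1/95) = 133/12377 + 13392/95 = 165765419/1175815 ≈ 140.98)
(I - 31724)/(33700 + Q(203)) = (165765419/1175815 - 31724)/(33700 + (1/5)*203) = -37135789641/(1175815*(33700 + 203/5)) = -37135789641/(1175815*168703/5) = -37135789641/1175815*5/168703 = -37135789641/39672703589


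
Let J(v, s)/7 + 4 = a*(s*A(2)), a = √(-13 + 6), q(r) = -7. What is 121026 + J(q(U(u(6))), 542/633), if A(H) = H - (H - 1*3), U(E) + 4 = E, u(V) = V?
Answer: 120998 + 3794*I*√7/211 ≈ 1.21e+5 + 47.573*I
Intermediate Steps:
U(E) = -4 + E
A(H) = 3 (A(H) = H - (H - 3) = H - (-3 + H) = H + (3 - H) = 3)
a = I*√7 (a = √(-7) = I*√7 ≈ 2.6458*I)
J(v, s) = -28 + 21*I*s*√7 (J(v, s) = -28 + 7*((I*√7)*(s*3)) = -28 + 7*((I*√7)*(3*s)) = -28 + 7*(3*I*s*√7) = -28 + 21*I*s*√7)
121026 + J(q(U(u(6))), 542/633) = 121026 + (-28 + 21*I*(542/633)*√7) = 121026 + (-28 + 3794*I*√7/211) = 120998 + 3794*I*√7/211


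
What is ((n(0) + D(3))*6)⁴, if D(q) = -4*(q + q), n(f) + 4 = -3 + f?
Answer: 1196883216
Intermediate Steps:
n(f) = -7 + f (n(f) = -4 + (-3 + f) = -7 + f)
D(q) = -8*q
((n(0) + D(3))*6)⁴ = (((-7 + 0) - 8*3)*6)⁴ = ((-7 - 24)*6)⁴ = (-31*6)⁴ = (-186)⁴ = 1196883216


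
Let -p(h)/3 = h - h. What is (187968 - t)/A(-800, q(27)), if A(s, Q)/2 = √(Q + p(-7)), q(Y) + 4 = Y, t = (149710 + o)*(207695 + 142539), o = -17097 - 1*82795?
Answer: -8723884722*√23/23 ≈ -1.8191e+9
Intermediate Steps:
o = -99892 (o = -17097 - 82795 = -99892)
t = 17447957412 (t = (149710 - 99892)*(207695 + 142539) = 49818*350234 = 17447957412)
q(Y) = -4 + Y
p(h) = 0 (p(h) = -3*(h - h) = -3*0 = 0)
A(s, Q) = 2*√Q (A(s, Q) = 2*√(Q + 0) = 2*√Q)
(187968 - t)/A(-800, q(27)) = (187968 - 1*17447957412)/((2*√(-4 + 27))) = (187968 - 17447957412)/((2*√23)) = -8723884722*√23/23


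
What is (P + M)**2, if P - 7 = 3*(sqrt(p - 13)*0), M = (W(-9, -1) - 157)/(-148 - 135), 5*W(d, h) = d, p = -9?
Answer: 114468601/2002225 ≈ 57.171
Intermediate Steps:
W(d, h) = d/5
M = 794/1415 (M = ((1/5)*(-9) - 157)/(-148 - 135) = (-9/5 - 157)/(-283) = -794/5*(-1/283) = 794/1415 ≈ 0.56113)
P = 7 (P = 7 + 3*(sqrt(-9 - 13)*0) = 7 + 3*(sqrt(-22)*0) = 7 + 3*((I*sqrt(22))*0) = 7 + 3*0 = 7 + 0 = 7)
(P + M)**2 = (7 + 794/1415)**2 = (10699/1415)**2 = 114468601/2002225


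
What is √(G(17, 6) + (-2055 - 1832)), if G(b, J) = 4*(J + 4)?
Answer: I*√3847 ≈ 62.024*I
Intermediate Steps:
G(b, J) = 16 + 4*J (G(b, J) = 4*(4 + J) = 16 + 4*J)
√(G(17, 6) + (-2055 - 1832)) = √((16 + 4*6) + (-2055 - 1832)) = √((16 + 24) - 3887) = √(40 - 3887) = √(-3847) = I*√3847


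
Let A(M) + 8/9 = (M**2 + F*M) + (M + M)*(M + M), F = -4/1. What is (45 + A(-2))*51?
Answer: 11033/3 ≈ 3677.7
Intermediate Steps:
F = -4 (F = -4*1 = -4)
A(M) = -8/9 - 4*M + 5*M**2 (A(M) = -8/9 + ((M**2 - 4*M) + (M + M)*(M + M)) = -8/9 + ((M**2 - 4*M) + (2*M)*(2*M)) = -8/9 + ((M**2 - 4*M) + 4*M**2) = -8/9 + (-4*M + 5*M**2) = -8/9 - 4*M + 5*M**2)
(45 + A(-2))*51 = (45 + (-8/9 - 4*(-2) + 5*(-2)**2))*51 = (45 + (-8/9 + 8 + 5*4))*51 = (45 + (-8/9 + 8 + 20))*51 = (45 + 244/9)*51 = (649/9)*51 = 11033/3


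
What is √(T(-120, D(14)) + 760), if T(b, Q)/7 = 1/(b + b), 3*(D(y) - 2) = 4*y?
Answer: √2735895/60 ≈ 27.568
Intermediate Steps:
D(y) = 2 + 4*y/3 (D(y) = 2 + (4*y)/3 = 2 + 4*y/3)
T(b, Q) = 7/(2*b) (T(b, Q) = 7/(b + b) = 7/((2*b)) = 7*(1/(2*b)) = 7/(2*b))
√(T(-120, D(14)) + 760) = √((7/2)/(-120) + 760) = √((7/2)*(-1/120) + 760) = √(-7/240 + 760) = √(182393/240) = √2735895/60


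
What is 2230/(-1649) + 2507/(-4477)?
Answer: -14117753/7382573 ≈ -1.9123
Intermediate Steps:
2230/(-1649) + 2507/(-4477) = 2230*(-1/1649) + 2507*(-1/4477) = -2230/1649 - 2507/4477 = -14117753/7382573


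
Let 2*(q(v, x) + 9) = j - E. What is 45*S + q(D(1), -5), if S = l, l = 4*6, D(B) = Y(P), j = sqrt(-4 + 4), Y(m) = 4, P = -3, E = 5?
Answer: 2137/2 ≈ 1068.5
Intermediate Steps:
j = 0 (j = sqrt(0) = 0)
D(B) = 4
l = 24
q(v, x) = -23/2 (q(v, x) = -9 + (0 - 1*5)/2 = -9 + (0 - 5)/2 = -9 + (1/2)*(-5) = -9 - 5/2 = -23/2)
S = 24
45*S + q(D(1), -5) = 45*24 - 23/2 = 1080 - 23/2 = 2137/2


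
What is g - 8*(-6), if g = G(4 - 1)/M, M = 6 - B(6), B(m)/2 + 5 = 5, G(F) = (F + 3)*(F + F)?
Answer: 54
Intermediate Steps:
G(F) = 2*F*(3 + F) (G(F) = (3 + F)*(2*F) = 2*F*(3 + F))
B(m) = 0 (B(m) = -10 + 2*5 = -10 + 10 = 0)
M = 6 (M = 6 - 1*0 = 6 + 0 = 6)
g = 6 (g = (2*(4 - 1)*(3 + (4 - 1)))/6 = (2*3*(3 + 3))*(⅙) = (2*3*6)*(⅙) = 36*(⅙) = 6)
g - 8*(-6) = 6 - 8*(-6) = 6 + 48 = 54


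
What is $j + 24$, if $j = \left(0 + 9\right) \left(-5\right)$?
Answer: $-21$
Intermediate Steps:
$j = -45$ ($j = 9 \left(-5\right) = -45$)
$j + 24 = -45 + 24 = -21$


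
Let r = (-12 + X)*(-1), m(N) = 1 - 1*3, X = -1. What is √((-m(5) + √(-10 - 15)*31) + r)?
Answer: √(15 + 155*I) ≈ 9.2392 + 8.3882*I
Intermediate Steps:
m(N) = -2 (m(N) = 1 - 3 = -2)
r = 13 (r = (-12 - 1)*(-1) = -13*(-1) = 13)
√((-m(5) + √(-10 - 15)*31) + r) = √((-1*(-2) + √(-10 - 15)*31) + 13) = √((2 + √(-25)*31) + 13) = √((2 + (5*I)*31) + 13) = √((2 + 155*I) + 13) = √(15 + 155*I)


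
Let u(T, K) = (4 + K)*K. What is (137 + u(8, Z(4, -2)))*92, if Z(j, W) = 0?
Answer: 12604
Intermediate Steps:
u(T, K) = K*(4 + K)
(137 + u(8, Z(4, -2)))*92 = (137 + 0*(4 + 0))*92 = (137 + 0*4)*92 = (137 + 0)*92 = 137*92 = 12604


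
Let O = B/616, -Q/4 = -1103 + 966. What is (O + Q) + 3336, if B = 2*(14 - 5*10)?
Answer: 299059/77 ≈ 3883.9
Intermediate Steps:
Q = 548 (Q = -4*(-1103 + 966) = -4*(-137) = 548)
B = -72 (B = 2*(14 - 50) = 2*(-36) = -72)
O = -9/77 (O = -72/616 = -72*1/616 = -9/77 ≈ -0.11688)
(O + Q) + 3336 = (-9/77 + 548) + 3336 = 42187/77 + 3336 = 299059/77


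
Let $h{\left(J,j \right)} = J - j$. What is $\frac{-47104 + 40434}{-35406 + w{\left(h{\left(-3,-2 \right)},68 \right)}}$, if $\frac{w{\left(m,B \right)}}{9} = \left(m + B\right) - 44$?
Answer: $\frac{6670}{35199} \approx 0.18949$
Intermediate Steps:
$w{\left(m,B \right)} = -396 + 9 B + 9 m$ ($w{\left(m,B \right)} = 9 \left(\left(m + B\right) - 44\right) = 9 \left(\left(B + m\right) - 44\right) = 9 \left(-44 + B + m\right) = -396 + 9 B + 9 m$)
$\frac{-47104 + 40434}{-35406 + w{\left(h{\left(-3,-2 \right)},68 \right)}} = \frac{-47104 + 40434}{-35406 + \left(-396 + 9 \cdot 68 + 9 \left(-3 - -2\right)\right)} = - \frac{6670}{-35406 + \left(-396 + 612 + 9 \left(-3 + 2\right)\right)} = - \frac{6670}{-35406 + \left(-396 + 612 + 9 \left(-1\right)\right)} = - \frac{6670}{-35406 - -207} = - \frac{6670}{-35406 + 207} = - \frac{6670}{-35199} = \left(-6670\right) \left(- \frac{1}{35199}\right) = \frac{6670}{35199}$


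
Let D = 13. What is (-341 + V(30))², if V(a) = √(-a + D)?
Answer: (341 - I*√17)² ≈ 1.1626e+5 - 2812.0*I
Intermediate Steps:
V(a) = √(13 - a) (V(a) = √(-a + 13) = √(13 - a))
(-341 + V(30))² = (-341 + √(13 - 1*30))² = (-341 + √(13 - 30))² = (-341 + √(-17))² = (-341 + I*√17)²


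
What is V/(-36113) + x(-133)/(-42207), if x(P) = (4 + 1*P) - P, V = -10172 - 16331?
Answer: 101678879/138565581 ≈ 0.73380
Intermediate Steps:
V = -26503
x(P) = 4 (x(P) = (4 + P) - P = 4)
V/(-36113) + x(-133)/(-42207) = -26503/(-36113) + 4/(-42207) = -26503*(-1/36113) + 4*(-1/42207) = 26503/36113 - 4/42207 = 101678879/138565581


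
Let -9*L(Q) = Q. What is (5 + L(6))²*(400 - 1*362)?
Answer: 6422/9 ≈ 713.56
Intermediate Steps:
L(Q) = -Q/9
(5 + L(6))²*(400 - 1*362) = (5 - ⅑*6)²*(400 - 1*362) = (5 - ⅔)²*(400 - 362) = (13/3)²*38 = (169/9)*38 = 6422/9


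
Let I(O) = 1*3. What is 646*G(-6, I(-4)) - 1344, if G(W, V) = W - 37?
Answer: -29122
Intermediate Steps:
I(O) = 3
G(W, V) = -37 + W
646*G(-6, I(-4)) - 1344 = 646*(-37 - 6) - 1344 = 646*(-43) - 1344 = -27778 - 1344 = -29122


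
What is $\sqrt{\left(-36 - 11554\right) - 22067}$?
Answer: $i \sqrt{33657} \approx 183.46 i$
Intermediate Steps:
$\sqrt{\left(-36 - 11554\right) - 22067} = \sqrt{-11590 - 22067} = \sqrt{-33657} = i \sqrt{33657}$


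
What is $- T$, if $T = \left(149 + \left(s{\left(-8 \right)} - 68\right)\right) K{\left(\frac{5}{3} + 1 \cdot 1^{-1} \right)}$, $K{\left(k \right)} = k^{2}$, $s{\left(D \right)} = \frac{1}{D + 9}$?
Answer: $- \frac{5248}{9} \approx -583.11$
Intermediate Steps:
$s{\left(D \right)} = \frac{1}{9 + D}$
$T = \frac{5248}{9}$ ($T = \left(149 + \left(\frac{1}{9 - 8} - 68\right)\right) \left(\frac{5}{3} + 1 \cdot 1^{-1}\right)^{2} = \left(149 - \left(68 - 1^{-1}\right)\right) \left(5 \cdot \frac{1}{3} + 1 \cdot 1\right)^{2} = \left(149 + \left(1 - 68\right)\right) \left(\frac{5}{3} + 1\right)^{2} = \left(149 - 67\right) \left(\frac{8}{3}\right)^{2} = 82 \cdot \frac{64}{9} = \frac{5248}{9} \approx 583.11$)
$- T = \left(-1\right) \frac{5248}{9} = - \frac{5248}{9}$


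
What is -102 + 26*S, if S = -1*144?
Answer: -3846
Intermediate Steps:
S = -144
-102 + 26*S = -102 + 26*(-144) = -102 - 3744 = -3846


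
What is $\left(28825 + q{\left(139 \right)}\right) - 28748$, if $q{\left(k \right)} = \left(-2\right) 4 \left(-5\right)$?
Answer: $117$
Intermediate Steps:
$q{\left(k \right)} = 40$ ($q{\left(k \right)} = \left(-8\right) \left(-5\right) = 40$)
$\left(28825 + q{\left(139 \right)}\right) - 28748 = \left(28825 + 40\right) - 28748 = 28865 - 28748 = 117$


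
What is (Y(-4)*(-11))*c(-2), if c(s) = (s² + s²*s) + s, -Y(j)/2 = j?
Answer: 528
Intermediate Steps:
Y(j) = -2*j
c(s) = s + s² + s³ (c(s) = (s² + s³) + s = s + s² + s³)
(Y(-4)*(-11))*c(-2) = (-2*(-4)*(-11))*(-2*(1 - 2 + (-2)²)) = (8*(-11))*(-2*(1 - 2 + 4)) = -(-176)*3 = -88*(-6) = 528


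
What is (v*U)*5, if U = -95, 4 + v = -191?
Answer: 92625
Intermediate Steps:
v = -195 (v = -4 - 191 = -195)
(v*U)*5 = -195*(-95)*5 = 18525*5 = 92625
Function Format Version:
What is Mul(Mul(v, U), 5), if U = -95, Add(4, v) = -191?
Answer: 92625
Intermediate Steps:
v = -195 (v = Add(-4, -191) = -195)
Mul(Mul(v, U), 5) = Mul(Mul(-195, -95), 5) = Mul(18525, 5) = 92625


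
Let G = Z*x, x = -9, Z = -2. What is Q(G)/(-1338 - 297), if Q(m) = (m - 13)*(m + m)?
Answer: -12/109 ≈ -0.11009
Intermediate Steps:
G = 18 (G = -2*(-9) = 18)
Q(m) = 2*m*(-13 + m) (Q(m) = (-13 + m)*(2*m) = 2*m*(-13 + m))
Q(G)/(-1338 - 297) = (2*18*(-13 + 18))/(-1338 - 297) = (2*18*5)/(-1635) = 180*(-1/1635) = -12/109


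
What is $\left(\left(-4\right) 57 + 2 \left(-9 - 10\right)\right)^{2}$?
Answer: $70756$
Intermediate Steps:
$\left(\left(-4\right) 57 + 2 \left(-9 - 10\right)\right)^{2} = \left(-228 + 2 \left(-19\right)\right)^{2} = \left(-228 - 38\right)^{2} = \left(-266\right)^{2} = 70756$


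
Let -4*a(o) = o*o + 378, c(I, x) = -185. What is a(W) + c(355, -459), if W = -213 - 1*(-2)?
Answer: -45639/4 ≈ -11410.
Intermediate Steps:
W = -211 (W = -213 + 2 = -211)
a(o) = -189/2 - o**2/4 (a(o) = -(o*o + 378)/4 = -(o**2 + 378)/4 = -(378 + o**2)/4 = -189/2 - o**2/4)
a(W) + c(355, -459) = (-189/2 - 1/4*(-211)**2) - 185 = (-189/2 - 1/4*44521) - 185 = (-189/2 - 44521/4) - 185 = -44899/4 - 185 = -45639/4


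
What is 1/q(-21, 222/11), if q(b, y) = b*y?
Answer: -11/4662 ≈ -0.0023595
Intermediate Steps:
1/q(-21, 222/11) = 1/(-4662/11) = -11/4662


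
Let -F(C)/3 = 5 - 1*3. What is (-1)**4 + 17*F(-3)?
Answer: -101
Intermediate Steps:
F(C) = -6 (F(C) = -3*(5 - 1*3) = -3*(5 - 3) = -3*2 = -6)
(-1)**4 + 17*F(-3) = (-1)**4 + 17*(-6) = 1 - 102 = -101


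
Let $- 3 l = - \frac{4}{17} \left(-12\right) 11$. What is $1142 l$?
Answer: $- \frac{200992}{17} \approx -11823.0$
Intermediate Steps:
$l = - \frac{176}{17}$ ($l = - \frac{- \frac{4}{17} \left(-12\right) 11}{3} = - \frac{\left(-4\right) \frac{1}{17} \left(-12\right) 11}{3} = - \frac{\left(- \frac{4}{17}\right) \left(-12\right) 11}{3} = - \frac{\frac{48}{17} \cdot 11}{3} = \left(- \frac{1}{3}\right) \frac{528}{17} = - \frac{176}{17} \approx -10.353$)
$1142 l = 1142 \left(- \frac{176}{17}\right) = - \frac{200992}{17}$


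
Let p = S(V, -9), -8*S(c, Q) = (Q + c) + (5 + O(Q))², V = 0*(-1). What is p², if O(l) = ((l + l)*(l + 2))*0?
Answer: 4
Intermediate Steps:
V = 0
O(l) = 0 (O(l) = ((2*l)*(2 + l))*0 = (2*l*(2 + l))*0 = 0)
S(c, Q) = -25/8 - Q/8 - c/8 (S(c, Q) = -((Q + c) + (5 + 0)²)/8 = -((Q + c) + 5²)/8 = -((Q + c) + 25)/8 = -(25 + Q + c)/8 = -25/8 - Q/8 - c/8)
p = -2 (p = -25/8 - ⅛*(-9) - ⅛*0 = -25/8 + 9/8 + 0 = -2)
p² = (-2)² = 4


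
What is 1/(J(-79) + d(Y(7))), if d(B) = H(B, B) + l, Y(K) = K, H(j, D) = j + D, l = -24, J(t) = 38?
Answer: 1/28 ≈ 0.035714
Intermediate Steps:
H(j, D) = D + j
d(B) = -24 + 2*B (d(B) = (B + B) - 24 = 2*B - 24 = -24 + 2*B)
1/(J(-79) + d(Y(7))) = 1/(38 + (-24 + 2*7)) = 1/(38 + (-24 + 14)) = 1/(38 - 10) = 1/28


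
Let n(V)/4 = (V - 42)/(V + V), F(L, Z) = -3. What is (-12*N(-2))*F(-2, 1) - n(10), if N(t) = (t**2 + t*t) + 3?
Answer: 2012/5 ≈ 402.40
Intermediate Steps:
N(t) = 3 + 2*t**2 (N(t) = (t**2 + t**2) + 3 = 2*t**2 + 3 = 3 + 2*t**2)
n(V) = 2*(-42 + V)/V (n(V) = 4*((V - 42)/(V + V)) = 4*((-42 + V)/((2*V))) = 4*((-42 + V)*(1/(2*V))) = 4*((-42 + V)/(2*V)) = 2*(-42 + V)/V)
(-12*N(-2))*F(-2, 1) - n(10) = -12*(3 + 2*(-2)**2)*(-3) - (2 - 84/10) = -12*(3 + 2*4)*(-3) - (2 - 84*1/10) = -12*(3 + 8)*(-3) - (2 - 42/5) = -12*11*(-3) - 1*(-32/5) = -132*(-3) + 32/5 = 396 + 32/5 = 2012/5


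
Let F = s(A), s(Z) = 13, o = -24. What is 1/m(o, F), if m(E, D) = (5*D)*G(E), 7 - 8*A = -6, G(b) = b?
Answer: -1/1560 ≈ -0.00064103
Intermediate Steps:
A = 13/8 (A = 7/8 - ⅛*(-6) = 7/8 + ¾ = 13/8 ≈ 1.6250)
F = 13
m(E, D) = 5*D*E (m(E, D) = (5*D)*E = 5*D*E)
1/m(o, F) = 1/(5*13*(-24)) = 1/(-1560) = -1/1560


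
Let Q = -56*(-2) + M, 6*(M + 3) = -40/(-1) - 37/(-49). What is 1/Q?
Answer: 294/34043 ≈ 0.0086361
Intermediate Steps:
M = 1115/294 (M = -3 + (-40/(-1) - 37/(-49))/6 = -3 + (-40*(-1) - 37*(-1/49))/6 = -3 + (40 + 37/49)/6 = -3 + (⅙)*(1997/49) = -3 + 1997/294 = 1115/294 ≈ 3.7925)
Q = 34043/294 (Q = -56*(-2) + 1115/294 = 112 + 1115/294 = 34043/294 ≈ 115.79)
1/Q = 1/(34043/294) = 294/34043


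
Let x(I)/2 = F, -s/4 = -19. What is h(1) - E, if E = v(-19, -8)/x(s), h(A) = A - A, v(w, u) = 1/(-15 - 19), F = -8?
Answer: -1/544 ≈ -0.0018382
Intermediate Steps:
s = 76 (s = -4*(-19) = 76)
x(I) = -16 (x(I) = 2*(-8) = -16)
v(w, u) = -1/34 (v(w, u) = 1/(-34) = -1/34)
h(A) = 0
E = 1/544 (E = -1/34/(-16) = -1/34*(-1/16) = 1/544 ≈ 0.0018382)
h(1) - E = 0 - 1*1/544 = 0 - 1/544 = -1/544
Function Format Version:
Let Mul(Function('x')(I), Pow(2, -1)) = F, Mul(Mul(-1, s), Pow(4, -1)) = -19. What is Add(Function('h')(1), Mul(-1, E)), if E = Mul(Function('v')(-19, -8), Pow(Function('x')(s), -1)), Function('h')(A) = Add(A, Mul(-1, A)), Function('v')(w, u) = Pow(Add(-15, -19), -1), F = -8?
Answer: Rational(-1, 544) ≈ -0.0018382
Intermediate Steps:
s = 76 (s = Mul(-4, -19) = 76)
Function('x')(I) = -16 (Function('x')(I) = Mul(2, -8) = -16)
Function('v')(w, u) = Rational(-1, 34) (Function('v')(w, u) = Pow(-34, -1) = Rational(-1, 34))
Function('h')(A) = 0
E = Rational(1, 544) (E = Mul(Rational(-1, 34), Pow(-16, -1)) = Mul(Rational(-1, 34), Rational(-1, 16)) = Rational(1, 544) ≈ 0.0018382)
Add(Function('h')(1), Mul(-1, E)) = Add(0, Mul(-1, Rational(1, 544))) = Add(0, Rational(-1, 544)) = Rational(-1, 544)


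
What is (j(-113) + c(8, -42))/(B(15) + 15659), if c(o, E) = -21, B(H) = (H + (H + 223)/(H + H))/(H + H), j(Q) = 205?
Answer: 41400/3523447 ≈ 0.011750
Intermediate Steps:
B(H) = (H + (223 + H)/(2*H))/(2*H) (B(H) = (H + (223 + H)/((2*H)))/((2*H)) = (H + (223 + H)*(1/(2*H)))*(1/(2*H)) = (H + (223 + H)/(2*H))*(1/(2*H)) = (H + (223 + H)/(2*H))/(2*H))
(j(-113) + c(8, -42))/(B(15) + 15659) = (205 - 21)/((¼)*(223 + 15 + 2*15²)/15² + 15659) = 184/((¼)*(1/225)*(223 + 15 + 2*225) + 15659) = 184/((¼)*(1/225)*(223 + 15 + 450) + 15659) = 184/((¼)*(1/225)*688 + 15659) = 184/(172/225 + 15659) = 184/(3523447/225) = 184*(225/3523447) = 41400/3523447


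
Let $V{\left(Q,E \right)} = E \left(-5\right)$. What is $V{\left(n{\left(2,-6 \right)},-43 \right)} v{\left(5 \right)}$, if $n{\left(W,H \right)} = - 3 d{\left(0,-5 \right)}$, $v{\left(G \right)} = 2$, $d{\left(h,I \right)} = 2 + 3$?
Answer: $430$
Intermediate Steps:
$d{\left(h,I \right)} = 5$
$n{\left(W,H \right)} = -15$ ($n{\left(W,H \right)} = \left(-3\right) 5 = -15$)
$V{\left(Q,E \right)} = - 5 E$
$V{\left(n{\left(2,-6 \right)},-43 \right)} v{\left(5 \right)} = \left(-5\right) \left(-43\right) 2 = 215 \cdot 2 = 430$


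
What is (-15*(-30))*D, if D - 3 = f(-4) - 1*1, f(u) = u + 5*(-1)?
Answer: -3150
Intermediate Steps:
f(u) = -5 + u (f(u) = u - 5 = -5 + u)
D = -7 (D = 3 + ((-5 - 4) - 1*1) = 3 + (-9 - 1) = 3 - 10 = -7)
(-15*(-30))*D = -15*(-30)*(-7) = 450*(-7) = -3150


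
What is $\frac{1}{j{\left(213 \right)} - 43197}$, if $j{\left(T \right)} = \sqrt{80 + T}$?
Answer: $- \frac{43197}{1865980516} - \frac{\sqrt{293}}{1865980516} \approx -2.3159 \cdot 10^{-5}$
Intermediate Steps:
$\frac{1}{j{\left(213 \right)} - 43197} = \frac{1}{\sqrt{80 + 213} - 43197} = \frac{1}{\sqrt{293} - 43197} = \frac{1}{-43197 + \sqrt{293}}$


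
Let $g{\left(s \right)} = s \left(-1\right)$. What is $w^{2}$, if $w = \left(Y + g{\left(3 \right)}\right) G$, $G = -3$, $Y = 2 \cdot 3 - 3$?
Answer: $0$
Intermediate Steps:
$g{\left(s \right)} = - s$
$Y = 3$ ($Y = 6 - 3 = 3$)
$w = 0$ ($w = \left(3 - 3\right) \left(-3\right) = 0 \left(-3\right) = 0$)
$w^{2} = 0^{2} = 0$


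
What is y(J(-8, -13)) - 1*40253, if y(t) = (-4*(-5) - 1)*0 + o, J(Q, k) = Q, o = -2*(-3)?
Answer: -40247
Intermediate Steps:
o = 6
y(t) = 6 (y(t) = (-4*(-5) - 1)*0 + 6 = (20 - 1)*0 + 6 = 19*0 + 6 = 0 + 6 = 6)
y(J(-8, -13)) - 1*40253 = 6 - 1*40253 = 6 - 40253 = -40247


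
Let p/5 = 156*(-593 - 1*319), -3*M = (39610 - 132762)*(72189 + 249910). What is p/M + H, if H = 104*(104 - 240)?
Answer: -13261841459906/937630189 ≈ -14144.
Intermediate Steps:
M = 30004166048/3 (M = -(39610 - 132762)*(72189 + 249910)/3 = -(-93152)*322099/3 = -⅓*(-30004166048) = 30004166048/3 ≈ 1.0001e+10)
p = -711360 (p = 5*(156*(-593 - 1*319)) = 5*(156*(-593 - 319)) = 5*(156*(-912)) = 5*(-142272) = -711360)
H = -14144 (H = 104*(-136) = -14144)
p/M + H = -711360/30004166048/3 - 14144 = -711360*3/30004166048 - 14144 = -66690/937630189 - 14144 = -13261841459906/937630189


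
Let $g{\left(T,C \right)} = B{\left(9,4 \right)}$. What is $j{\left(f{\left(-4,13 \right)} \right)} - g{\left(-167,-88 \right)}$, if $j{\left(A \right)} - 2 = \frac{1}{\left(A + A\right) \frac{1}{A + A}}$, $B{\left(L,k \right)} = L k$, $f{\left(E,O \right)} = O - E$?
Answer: $-33$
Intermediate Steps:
$g{\left(T,C \right)} = 36$ ($g{\left(T,C \right)} = 9 \cdot 4 = 36$)
$j{\left(A \right)} = 3$ ($j{\left(A \right)} = 2 + \frac{1}{\left(A + A\right) \frac{1}{A + A}} = 2 + \frac{1}{2 A \frac{1}{2 A}} = 2 + 1^{-1} = 2 + 1 = 3$)
$j{\left(f{\left(-4,13 \right)} \right)} - g{\left(-167,-88 \right)} = 3 - 36 = -33$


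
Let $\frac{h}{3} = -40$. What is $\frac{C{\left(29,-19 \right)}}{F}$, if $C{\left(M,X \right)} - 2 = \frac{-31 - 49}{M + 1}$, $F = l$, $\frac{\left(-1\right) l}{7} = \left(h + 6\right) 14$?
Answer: $- \frac{1}{16758} \approx -5.9673 \cdot 10^{-5}$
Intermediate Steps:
$h = -120$ ($h = 3 \left(-40\right) = -120$)
$l = 11172$ ($l = - 7 \left(-120 + 6\right) 14 = - 7 \left(\left(-114\right) 14\right) = \left(-7\right) \left(-1596\right) = 11172$)
$F = 11172$
$C{\left(M,X \right)} = 2 - \frac{80}{1 + M}$ ($C{\left(M,X \right)} = 2 + \frac{-31 - 49}{M + 1} = 2 - \frac{80}{1 + M}$)
$\frac{C{\left(29,-19 \right)}}{F} = \frac{2 \frac{1}{1 + 29} \left(-39 + 29\right)}{11172} = 2 \cdot \frac{1}{30} \left(-10\right) \frac{1}{11172} = \left(- \frac{2}{3}\right) \frac{1}{11172} = - \frac{1}{16758}$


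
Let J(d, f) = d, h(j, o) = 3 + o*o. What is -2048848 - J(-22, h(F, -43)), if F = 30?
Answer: -2048826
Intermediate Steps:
h(j, o) = 3 + o²
-2048848 - J(-22, h(F, -43)) = -2048848 - 1*(-22) = -2048848 + 22 = -2048826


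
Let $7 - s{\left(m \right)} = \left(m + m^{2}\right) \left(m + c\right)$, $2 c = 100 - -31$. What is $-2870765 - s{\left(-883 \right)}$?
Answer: $-639544677$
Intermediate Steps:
$c = \frac{131}{2}$ ($c = \frac{100 - -31}{2} = \frac{100 + 31}{2} = \frac{1}{2} \cdot 131 = \frac{131}{2} \approx 65.5$)
$s{\left(m \right)} = 7 - \left(\frac{131}{2} + m\right) \left(m + m^{2}\right)$ ($s{\left(m \right)} = 7 - \left(m + m^{2}\right) \left(m + \frac{131}{2}\right) = 7 - \left(m + m^{2}\right) \left(\frac{131}{2} + m\right) = 7 - \left(\frac{131}{2} + m\right) \left(m + m^{2}\right)$)
$-2870765 - s{\left(-883 \right)} = -2870765 - \left(7 - \left(-883\right)^{3} - \frac{133 \left(-883\right)^{2}}{2} - - \frac{115673}{2}\right) = -2870765 - \left(7 - -688465387 - \frac{103698637}{2} + \frac{115673}{2}\right) = -2870765 - \left(7 + 688465387 - \frac{103698637}{2} + \frac{115673}{2}\right) = -2870765 - 636673912 = -639544677$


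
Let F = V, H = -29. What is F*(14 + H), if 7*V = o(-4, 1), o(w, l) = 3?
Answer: -45/7 ≈ -6.4286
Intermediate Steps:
V = 3/7 (V = (⅐)*3 = 3/7 ≈ 0.42857)
F = 3/7 ≈ 0.42857
F*(14 + H) = 3*(14 - 29)/7 = (3/7)*(-15) = -45/7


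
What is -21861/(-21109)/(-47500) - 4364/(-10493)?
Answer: 4375455222527/10521095007500 ≈ 0.41587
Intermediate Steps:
-21861/(-21109)/(-47500) - 4364/(-10493) = -21861*(-1/21109)*(-1/47500) - 4364*(-1/10493) = (21861/21109)*(-1/47500) + 4364/10493 = -21861/1002677500 + 4364/10493 = 4375455222527/10521095007500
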